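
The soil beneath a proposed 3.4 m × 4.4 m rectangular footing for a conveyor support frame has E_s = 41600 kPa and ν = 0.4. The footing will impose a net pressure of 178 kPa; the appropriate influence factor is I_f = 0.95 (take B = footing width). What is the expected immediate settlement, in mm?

S_e ≈ 11.6 mm

Immediate (elastic) settlement: S_e = q·B·(1−ν²)/E_s · I_f.
S_e = 178 × 3.4 × (1 − 0.4²) / 41600 × 0.95
    = 178 × 3.4 × 0.84 / 41600 × 0.95
    = 0.01161 m = 11.61 mm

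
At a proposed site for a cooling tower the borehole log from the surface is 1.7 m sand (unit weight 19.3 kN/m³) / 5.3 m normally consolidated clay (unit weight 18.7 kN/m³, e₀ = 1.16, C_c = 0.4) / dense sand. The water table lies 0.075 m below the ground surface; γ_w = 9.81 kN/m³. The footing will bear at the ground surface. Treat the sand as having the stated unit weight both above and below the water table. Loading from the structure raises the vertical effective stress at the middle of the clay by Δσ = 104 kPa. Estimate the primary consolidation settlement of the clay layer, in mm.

Mid-depth of clay below the ground surface: z = 1.7 + 5.3/2 = 4.35 m.
Total vertical stress at mid-clay: σ_v = 19.3×1.7 + 18.7×2.65 = 82.365 kPa.
Pore pressure: u = 9.81×(4.35 − 0.075) = 41.938 kPa.
Initial effective stress: σ'_0 = σ_v − u = 82.365 − 41.938 = 40.427 kPa.
Final effective stress: σ'_f = σ'_0 + Δσ = 40.427 + 104 = 144.43 kPa.
Normally consolidated clay, so the full stress increment lies on the virgin compression line:
S_c = C_c·H/(1+e₀)·log₁₀(σ'_f/σ'_0) = 0.4×5.3/(1+1.16)×log₁₀(144.43/40.427)
    = 0.98148 × 0.55299 = 0.5427 m

S_c ≈ 543 mm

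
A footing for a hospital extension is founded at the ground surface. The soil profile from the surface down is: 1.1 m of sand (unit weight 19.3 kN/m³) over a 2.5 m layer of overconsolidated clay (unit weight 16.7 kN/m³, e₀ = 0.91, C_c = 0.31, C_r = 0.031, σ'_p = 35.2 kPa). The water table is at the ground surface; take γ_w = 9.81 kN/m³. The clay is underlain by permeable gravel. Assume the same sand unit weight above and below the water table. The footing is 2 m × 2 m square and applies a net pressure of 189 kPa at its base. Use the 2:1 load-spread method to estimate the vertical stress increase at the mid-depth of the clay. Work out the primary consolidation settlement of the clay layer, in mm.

Mid-depth of clay below the ground surface: z = 1.1 + 2.5/2 = 2.35 m.
Total vertical stress at mid-clay: σ_v = 19.3×1.1 + 16.7×1.25 = 42.105 kPa.
Pore pressure: u = 9.81×(2.35 − 0) = 23.054 kPa.
Initial effective stress: σ'_0 = σ_v − u = 42.105 − 23.054 = 19.051 kPa.
Stress increase at mid-clay by the 2:1 spreading method:
Δσ = qBL/((B+z)(L+z)) = 189×2×2/((2+2.35)(2+2.35)) = 39.952 kPa
Final effective stress: σ'_f = 19.051 + 39.952 = 59.003 kPa.
σ'_f = 59.003 > σ'_p = 35.2 kPa, so the stress path crosses the preconsolidation pressure — recompression up to σ'_p, then virgin compression beyond:
S_c = H/(1+e₀)·[C_r·log₁₀(σ'_p/σ'_0) + C_c·log₁₀(σ'_f/σ'_p)]
    = 2.5/1.91 × [0.031×log₁₀(35.2/19.051) + 0.31×log₁₀(59.003/35.2)]
    = 1.3089 × [0.0082654 + 0.069543] = 0.1018 m

S_c ≈ 102 mm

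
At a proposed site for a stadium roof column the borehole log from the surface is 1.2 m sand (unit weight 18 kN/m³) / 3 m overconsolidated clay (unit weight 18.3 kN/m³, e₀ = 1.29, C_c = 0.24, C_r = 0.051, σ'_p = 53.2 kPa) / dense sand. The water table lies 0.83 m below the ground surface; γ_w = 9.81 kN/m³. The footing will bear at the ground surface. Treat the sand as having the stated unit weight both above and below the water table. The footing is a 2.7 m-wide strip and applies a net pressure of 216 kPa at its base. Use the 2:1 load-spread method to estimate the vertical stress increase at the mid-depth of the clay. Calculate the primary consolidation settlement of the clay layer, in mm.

Mid-depth of clay below the ground surface: z = 1.2 + 3/2 = 2.7 m.
Total vertical stress at mid-clay: σ_v = 18×1.2 + 18.3×1.5 = 49.05 kPa.
Pore pressure: u = 9.81×(2.7 − 0.83) = 18.345 kPa.
Initial effective stress: σ'_0 = σ_v − u = 49.05 − 18.345 = 30.705 kPa.
Stress increase at mid-clay by the 2:1 spreading method:
Δσ = qB/(B+z) = 216×2.7/(2.7+2.7) = 108 kPa
Final effective stress: σ'_f = 30.705 + 108 = 138.7 kPa.
σ'_f = 138.7 > σ'_p = 53.2 kPa, so the stress path crosses the preconsolidation pressure — recompression up to σ'_p, then virgin compression beyond:
S_c = H/(1+e₀)·[C_r·log₁₀(σ'_p/σ'_0) + C_c·log₁₀(σ'_f/σ'_p)]
    = 3/2.29 × [0.051×log₁₀(53.2/30.705) + 0.24×log₁₀(138.7/53.2)]
    = 1.31 × [0.012174 + 0.09988] = 0.1468 m

S_c ≈ 147 mm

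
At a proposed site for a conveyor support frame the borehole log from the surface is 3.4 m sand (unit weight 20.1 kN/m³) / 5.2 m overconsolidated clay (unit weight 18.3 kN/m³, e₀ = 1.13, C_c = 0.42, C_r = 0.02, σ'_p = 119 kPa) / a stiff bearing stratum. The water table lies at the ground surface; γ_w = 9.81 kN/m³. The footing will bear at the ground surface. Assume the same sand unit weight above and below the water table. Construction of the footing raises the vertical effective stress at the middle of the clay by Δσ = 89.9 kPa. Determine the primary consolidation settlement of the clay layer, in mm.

Mid-depth of clay below the ground surface: z = 3.4 + 5.2/2 = 6 m.
Total vertical stress at mid-clay: σ_v = 20.1×3.4 + 18.3×2.6 = 115.92 kPa.
Pore pressure: u = 9.81×(6 − 0) = 58.86 kPa.
Initial effective stress: σ'_0 = σ_v − u = 115.92 − 58.86 = 57.06 kPa.
Final effective stress: σ'_f = 57.06 + 89.9 = 146.96 kPa.
σ'_f = 146.96 > σ'_p = 119 kPa, so the stress path crosses the preconsolidation pressure — recompression up to σ'_p, then virgin compression beyond:
S_c = H/(1+e₀)·[C_r·log₁₀(σ'_p/σ'_0) + C_c·log₁₀(σ'_f/σ'_p)]
    = 5.2/2.13 × [0.02×log₁₀(119/57.06) + 0.42×log₁₀(146.96/119)]
    = 2.4413 × [0.0063843 + 0.038494] = 0.1096 m

S_c ≈ 110 mm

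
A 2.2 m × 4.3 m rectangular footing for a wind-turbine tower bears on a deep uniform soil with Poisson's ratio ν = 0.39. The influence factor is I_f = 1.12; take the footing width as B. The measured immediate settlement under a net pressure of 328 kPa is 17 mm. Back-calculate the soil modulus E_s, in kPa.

E_s ≈ 40300 kPa

S_e = q·B·(1−ν²)/E_s · I_f  ⇒  E_s = q·B·(1−ν²)·I_f / S_e.
E_s = 328 × 2.2 × 0.8479 × 1.12 / 0.017 = 40310 kPa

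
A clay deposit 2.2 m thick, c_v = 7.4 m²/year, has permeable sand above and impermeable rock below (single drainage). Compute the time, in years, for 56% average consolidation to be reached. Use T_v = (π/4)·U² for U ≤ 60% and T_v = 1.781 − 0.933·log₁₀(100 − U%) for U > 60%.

t ≈ 0.161 years

Drainage path length: H_d = H = 2.2 m (single drainage).
U ≤ 60%: T_v = (π/4)·U² = (π/4)×0.56² = 0.2463.
t = T_v·H_d²/c_v = 0.2463×2.2²/7.4 = 0.1611 years.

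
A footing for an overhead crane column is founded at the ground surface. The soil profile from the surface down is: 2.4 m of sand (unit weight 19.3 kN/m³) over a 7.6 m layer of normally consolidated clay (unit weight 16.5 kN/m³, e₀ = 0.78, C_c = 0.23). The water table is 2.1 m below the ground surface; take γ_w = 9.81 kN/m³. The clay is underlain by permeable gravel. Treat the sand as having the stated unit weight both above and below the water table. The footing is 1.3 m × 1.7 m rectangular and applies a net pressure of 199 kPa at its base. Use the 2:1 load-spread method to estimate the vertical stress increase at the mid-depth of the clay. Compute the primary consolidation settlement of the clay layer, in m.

Mid-depth of clay below the ground surface: z = 2.4 + 7.6/2 = 6.2 m.
Total vertical stress at mid-clay: σ_v = 19.3×2.4 + 16.5×3.8 = 109.02 kPa.
Pore pressure: u = 9.81×(6.2 − 2.1) = 40.221 kPa.
Initial effective stress: σ'_0 = σ_v − u = 109.02 − 40.221 = 68.799 kPa.
Stress increase at mid-clay by the 2:1 spreading method:
Δσ = qBL/((B+z)(L+z)) = 199×1.3×1.7/((1.3+6.2)(1.7+6.2)) = 7.4226 kPa
Final effective stress: σ'_f = σ'_0 + Δσ = 68.799 + 7.4226 = 76.222 kPa.
Normally consolidated clay, so the full stress increment lies on the virgin compression line:
S_c = C_c·H/(1+e₀)·log₁₀(σ'_f/σ'_0) = 0.23×7.6/(1+0.78)×log₁₀(76.222/68.799)
    = 0.98202 × 0.044498 = 0.0437 m

S_c ≈ 0.0437 m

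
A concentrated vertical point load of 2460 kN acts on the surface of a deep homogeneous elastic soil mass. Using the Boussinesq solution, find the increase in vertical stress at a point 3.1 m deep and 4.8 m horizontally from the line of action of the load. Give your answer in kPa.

Δσ_z ≈ 5.74 kPa

Boussinesq vertical stress below a point load on an elastic half-space:
Δσ_z = 3P/(2πz²) · [1 + (r/z)²]^(−5/2)
r/z = 4.8/3.1 = 1.5484; [1+(r/z)²]^(−5/2) = 0.047.
Δσ_z = 3×2460/(2π×3.1²) × 0.047 = 122.22 × 0.047 = 5.744 kPa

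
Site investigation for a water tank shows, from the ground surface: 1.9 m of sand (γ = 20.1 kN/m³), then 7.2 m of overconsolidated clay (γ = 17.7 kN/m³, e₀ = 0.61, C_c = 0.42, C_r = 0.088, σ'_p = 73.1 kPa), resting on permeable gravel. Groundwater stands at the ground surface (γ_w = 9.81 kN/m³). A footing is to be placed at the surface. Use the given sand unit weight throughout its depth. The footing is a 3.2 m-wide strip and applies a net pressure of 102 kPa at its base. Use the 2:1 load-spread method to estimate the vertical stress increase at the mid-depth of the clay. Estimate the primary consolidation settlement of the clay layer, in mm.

Mid-depth of clay below the ground surface: z = 1.9 + 7.2/2 = 5.5 m.
Total vertical stress at mid-clay: σ_v = 20.1×1.9 + 17.7×3.6 = 101.91 kPa.
Pore pressure: u = 9.81×(5.5 − 0) = 53.955 kPa.
Initial effective stress: σ'_0 = σ_v − u = 101.91 − 53.955 = 47.955 kPa.
Stress increase at mid-clay by the 2:1 spreading method:
Δσ = qB/(B+z) = 102×3.2/(3.2+5.5) = 37.517 kPa
Final effective stress: σ'_f = 47.955 + 37.517 = 85.472 kPa.
σ'_f = 85.472 > σ'_p = 73.1 kPa, so the stress path crosses the preconsolidation pressure — recompression up to σ'_p, then virgin compression beyond:
S_c = H/(1+e₀)·[C_r·log₁₀(σ'_p/σ'_0) + C_c·log₁₀(σ'_f/σ'_p)]
    = 7.2/1.61 × [0.088×log₁₀(73.1/47.955) + 0.42×log₁₀(85.472/73.1)]
    = 4.472 × [0.016111 + 0.028521] = 0.1996 m

S_c ≈ 200 mm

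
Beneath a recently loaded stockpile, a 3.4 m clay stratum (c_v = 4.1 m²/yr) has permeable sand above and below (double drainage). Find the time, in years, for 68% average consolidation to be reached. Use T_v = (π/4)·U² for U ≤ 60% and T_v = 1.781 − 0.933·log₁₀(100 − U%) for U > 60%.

Drainage path length: H_d = H/2 = 1.7 m (double drainage).
U > 60%: T_v = 1.781 − 0.933·log₁₀(100 − 68) = 0.3767.
t = T_v·H_d²/c_v = 0.3767×1.7²/4.1 = 0.2655 years.

t ≈ 0.266 years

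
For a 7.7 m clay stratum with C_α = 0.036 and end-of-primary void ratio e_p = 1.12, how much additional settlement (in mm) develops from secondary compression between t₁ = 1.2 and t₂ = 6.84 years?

S_s ≈ 98.8 mm

Secondary compression: S_s = C_α·H/(1+e_p)·log₁₀(t₂/t₁)
S_s = 0.036×7.7/(1+1.12)×log₁₀(6.84/1.2)
    = 0.1308 × 0.7559 = 0.09883 m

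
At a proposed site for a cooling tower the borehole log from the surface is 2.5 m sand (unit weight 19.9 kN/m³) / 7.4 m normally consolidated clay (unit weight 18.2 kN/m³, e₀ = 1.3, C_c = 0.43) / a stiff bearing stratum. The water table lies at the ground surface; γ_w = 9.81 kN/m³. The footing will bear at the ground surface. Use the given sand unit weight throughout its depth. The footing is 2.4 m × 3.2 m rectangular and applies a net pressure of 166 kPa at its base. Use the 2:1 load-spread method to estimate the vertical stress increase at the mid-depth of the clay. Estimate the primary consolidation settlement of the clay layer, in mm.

Mid-depth of clay below the ground surface: z = 2.5 + 7.4/2 = 6.2 m.
Total vertical stress at mid-clay: σ_v = 19.9×2.5 + 18.2×3.7 = 117.09 kPa.
Pore pressure: u = 9.81×(6.2 − 0) = 60.822 kPa.
Initial effective stress: σ'_0 = σ_v − u = 117.09 − 60.822 = 56.268 kPa.
Stress increase at mid-clay by the 2:1 spreading method:
Δσ = qBL/((B+z)(L+z)) = 166×2.4×3.2/((2.4+6.2)(3.2+6.2)) = 15.77 kPa
Final effective stress: σ'_f = σ'_0 + Δσ = 56.268 + 15.77 = 72.038 kPa.
Normally consolidated clay, so the full stress increment lies on the virgin compression line:
S_c = C_c·H/(1+e₀)·log₁₀(σ'_f/σ'_0) = 0.43×7.4/(1+1.3)×log₁₀(72.038/56.268)
    = 1.3835 × 0.1073 = 0.1484 m

S_c ≈ 148 mm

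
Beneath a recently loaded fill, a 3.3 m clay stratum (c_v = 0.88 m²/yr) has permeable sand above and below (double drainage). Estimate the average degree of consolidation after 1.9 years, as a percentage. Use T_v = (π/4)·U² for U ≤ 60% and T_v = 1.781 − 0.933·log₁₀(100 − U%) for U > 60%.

Drainage path length: H_d = H/2 = 1.65 m (double drainage).
T_v = c_v·t/H_d² = 0.88×1.9/1.65² = 0.61414.
T_v = 0.61414 corresponds to the U > 60% branch:
U = 1 − 10^((1.781 − T_v)/0.933)/100 = 0.8219

U ≈ 82.2 %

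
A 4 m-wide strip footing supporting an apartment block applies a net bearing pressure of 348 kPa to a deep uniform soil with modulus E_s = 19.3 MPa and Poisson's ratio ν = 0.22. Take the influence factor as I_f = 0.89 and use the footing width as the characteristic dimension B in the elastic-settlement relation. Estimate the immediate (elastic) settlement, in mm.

Immediate (elastic) settlement: S_e = q·B·(1−ν²)/E_s · I_f.
E_s = 19.3 MPa = 19300 kPa.
S_e = 348 × 4 × (1 − 0.22²) / 19300 × 0.89
    = 348 × 4 × 0.9516 / 19300 × 0.89
    = 0.06108 m = 61.08 mm

S_e ≈ 61.1 mm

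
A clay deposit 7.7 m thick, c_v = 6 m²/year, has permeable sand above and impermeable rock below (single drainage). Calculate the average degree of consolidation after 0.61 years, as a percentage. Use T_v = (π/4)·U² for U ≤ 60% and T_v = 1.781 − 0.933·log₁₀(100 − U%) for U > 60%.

U ≈ 28 %

Drainage path length: H_d = H = 7.7 m (single drainage).
T_v = c_v·t/H_d² = 6×0.61/7.7² = 0.06173.
T_v = 0.06173 corresponds to the U ≤ 60% branch:
U = √(4T_v/π) = 0.2804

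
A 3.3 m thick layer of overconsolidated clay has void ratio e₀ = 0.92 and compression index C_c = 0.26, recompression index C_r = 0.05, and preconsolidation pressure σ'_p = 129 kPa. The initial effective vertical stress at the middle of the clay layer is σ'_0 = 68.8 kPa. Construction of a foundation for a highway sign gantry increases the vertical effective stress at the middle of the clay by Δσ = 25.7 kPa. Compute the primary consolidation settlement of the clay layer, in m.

S_c ≈ 0.0118 m

Final effective stress: σ'_f = 68.8 + 25.7 = 94.5 kPa.
σ'_f = 94.5 ≤ σ'_p = 129 kPa, so the clay remains overconsolidated and only the recompression index applies:
S_c = C_r·H/(1+e₀)·log₁₀(σ'_f/σ'_0) = 0.05×3.3/1.92×log₁₀(94.5/68.8)
    = 0.08594 × 0.13784 = 0.01185 m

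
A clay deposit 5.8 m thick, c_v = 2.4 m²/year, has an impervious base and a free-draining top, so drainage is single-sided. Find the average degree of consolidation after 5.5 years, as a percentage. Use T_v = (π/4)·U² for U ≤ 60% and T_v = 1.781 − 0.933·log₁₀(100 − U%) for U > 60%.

Drainage path length: H_d = H = 5.8 m (single drainage).
T_v = c_v·t/H_d² = 2.4×5.5/5.8² = 0.39239.
T_v = 0.39239 corresponds to the U > 60% branch:
U = 1 − 10^((1.781 − T_v)/0.933)/100 = 0.6922

U ≈ 69.2 %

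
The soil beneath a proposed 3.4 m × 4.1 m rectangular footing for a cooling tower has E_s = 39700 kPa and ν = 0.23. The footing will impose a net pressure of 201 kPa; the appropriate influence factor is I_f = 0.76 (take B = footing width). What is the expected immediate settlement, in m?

Immediate (elastic) settlement: S_e = q·B·(1−ν²)/E_s · I_f.
S_e = 201 × 3.4 × (1 − 0.23²) / 39700 × 0.76
    = 201 × 3.4 × 0.9471 / 39700 × 0.76
    = 0.01239 m

S_e ≈ 0.0124 m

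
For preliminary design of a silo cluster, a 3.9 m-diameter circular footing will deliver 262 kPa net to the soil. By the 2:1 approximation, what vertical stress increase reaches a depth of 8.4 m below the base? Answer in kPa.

Δσ_z ≈ 26.3 kPa

By the 2:1 method the load spreads at 1 horizontal : 2 vertical, so at depth z the loaded area has grown by z in each plan dimension:
Δσ ≈ qD²/(D+z)² = 262×3.9²/(3.9+8.4)² = 26.34 kPa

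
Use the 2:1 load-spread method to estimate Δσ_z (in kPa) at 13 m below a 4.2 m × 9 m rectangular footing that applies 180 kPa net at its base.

Δσ_z ≈ 18 kPa

By the 2:1 method the load spreads at 1 horizontal : 2 vertical, so at depth z the loaded area has grown by z in each plan dimension:
Δσ = qBL/((B+z)(L+z)) = 180×4.2×9/((4.2+13)(9+13)) = 17.981 kPa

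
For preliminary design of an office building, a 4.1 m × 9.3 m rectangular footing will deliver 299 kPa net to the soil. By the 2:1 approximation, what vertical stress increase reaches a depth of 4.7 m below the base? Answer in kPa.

Δσ_z ≈ 92.5 kPa

By the 2:1 method the load spreads at 1 horizontal : 2 vertical, so at depth z the loaded area has grown by z in each plan dimension:
Δσ = qBL/((B+z)(L+z)) = 299×4.1×9.3/((4.1+4.7)(9.3+4.7)) = 92.54 kPa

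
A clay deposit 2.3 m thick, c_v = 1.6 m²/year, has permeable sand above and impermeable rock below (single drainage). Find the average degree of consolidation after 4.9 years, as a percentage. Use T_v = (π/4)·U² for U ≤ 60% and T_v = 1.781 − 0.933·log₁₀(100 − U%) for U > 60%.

U ≈ 97.9 %

Drainage path length: H_d = H = 2.3 m (single drainage).
T_v = c_v·t/H_d² = 1.6×4.9/2.3² = 1.482.
T_v = 1.482 corresponds to the U > 60% branch:
U = 1 − 10^((1.781 − T_v)/0.933)/100 = 0.9791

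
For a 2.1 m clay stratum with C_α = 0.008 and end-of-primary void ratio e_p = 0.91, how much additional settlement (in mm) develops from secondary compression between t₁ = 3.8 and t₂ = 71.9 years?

Secondary compression: S_s = C_α·H/(1+e_p)·log₁₀(t₂/t₁)
S_s = 0.008×2.1/(1+0.91)×log₁₀(71.9/3.8)
    = 0.008796 × 1.277 = 0.01123 m

S_s ≈ 11.2 mm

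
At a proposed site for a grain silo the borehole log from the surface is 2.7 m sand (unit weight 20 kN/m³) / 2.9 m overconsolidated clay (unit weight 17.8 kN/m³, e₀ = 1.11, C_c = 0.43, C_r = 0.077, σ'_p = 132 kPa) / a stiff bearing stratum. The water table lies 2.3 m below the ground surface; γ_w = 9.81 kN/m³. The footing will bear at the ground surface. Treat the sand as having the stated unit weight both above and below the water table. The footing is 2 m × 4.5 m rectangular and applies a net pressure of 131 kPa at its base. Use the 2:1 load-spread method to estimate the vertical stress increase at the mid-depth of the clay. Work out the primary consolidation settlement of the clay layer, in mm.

S_c ≈ 14.1 mm

Mid-depth of clay below the ground surface: z = 2.7 + 2.9/2 = 4.15 m.
Total vertical stress at mid-clay: σ_v = 20×2.7 + 17.8×1.45 = 79.81 kPa.
Pore pressure: u = 9.81×(4.15 − 2.3) = 18.149 kPa.
Initial effective stress: σ'_0 = σ_v − u = 79.81 − 18.149 = 61.661 kPa.
Stress increase at mid-clay by the 2:1 spreading method:
Δσ = qBL/((B+z)(L+z)) = 131×2×4.5/((2+4.15)(4.5+4.15)) = 22.163 kPa
Final effective stress: σ'_f = 61.661 + 22.163 = 83.824 kPa.
σ'_f = 83.824 ≤ σ'_p = 132 kPa, so the clay remains overconsolidated and only the recompression index applies:
S_c = C_r·H/(1+e₀)·log₁₀(σ'_f/σ'_0) = 0.077×2.9/2.11×log₁₀(83.824/61.661)
    = 0.10583 × 0.13336 = 0.01411 m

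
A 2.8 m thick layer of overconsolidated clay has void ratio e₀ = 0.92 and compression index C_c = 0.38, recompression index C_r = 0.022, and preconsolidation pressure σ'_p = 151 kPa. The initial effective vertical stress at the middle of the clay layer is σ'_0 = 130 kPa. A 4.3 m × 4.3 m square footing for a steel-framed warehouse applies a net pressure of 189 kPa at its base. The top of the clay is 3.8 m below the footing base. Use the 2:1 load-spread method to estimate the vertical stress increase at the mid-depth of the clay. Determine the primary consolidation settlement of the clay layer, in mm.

Mid-depth of clay below the footing base: z = 3.8 + 2.8/2 = 5.2 m.
Stress increase at mid-clay by the 2:1 spreading method:
Δσ = qBL/((B+z)(L+z)) = 189×4.3×4.3/((4.3+5.2)(4.3+5.2)) = 38.721 kPa
Final effective stress: σ'_f = 130 + 38.721 = 168.72 kPa.
σ'_f = 168.72 > σ'_p = 151 kPa, so the stress path crosses the preconsolidation pressure — recompression up to σ'_p, then virgin compression beyond:
S_c = H/(1+e₀)·[C_r·log₁₀(σ'_p/σ'_0) + C_c·log₁₀(σ'_f/σ'_p)]
    = 2.8/1.92 × [0.022×log₁₀(151/130) + 0.38×log₁₀(168.72/151)]
    = 1.4583 × [0.0014307 + 0.018312] = 0.02879 m

S_c ≈ 28.8 mm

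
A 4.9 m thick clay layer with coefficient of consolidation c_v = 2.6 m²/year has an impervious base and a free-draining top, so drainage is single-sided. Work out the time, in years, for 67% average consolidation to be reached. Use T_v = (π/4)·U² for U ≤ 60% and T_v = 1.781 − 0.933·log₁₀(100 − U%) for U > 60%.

t ≈ 3.36 years

Drainage path length: H_d = H = 4.9 m (single drainage).
U > 60%: T_v = 1.781 − 0.933·log₁₀(100 − 67) = 0.36423.
t = T_v·H_d²/c_v = 0.36423×4.9²/2.6 = 3.364 years.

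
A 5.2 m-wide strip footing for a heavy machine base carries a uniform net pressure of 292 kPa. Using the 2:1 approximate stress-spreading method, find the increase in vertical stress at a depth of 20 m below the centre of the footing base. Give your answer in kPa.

By the 2:1 method the load spreads at 1 horizontal : 2 vertical, so at depth z the loaded area has grown by z in each plan dimension:
Δσ = qB/(B+z) = 292×5.2/(5.2+20) = 60.254 kPa

Δσ_z ≈ 60.3 kPa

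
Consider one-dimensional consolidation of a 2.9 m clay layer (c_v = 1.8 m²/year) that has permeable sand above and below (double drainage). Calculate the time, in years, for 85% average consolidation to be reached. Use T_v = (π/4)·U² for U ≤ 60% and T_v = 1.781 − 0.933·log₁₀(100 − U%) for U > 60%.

t ≈ 0.799 years

Drainage path length: H_d = H/2 = 1.45 m (double drainage).
U > 60%: T_v = 1.781 − 0.933·log₁₀(100 − 85) = 0.68371.
t = T_v·H_d²/c_v = 0.68371×1.45²/1.8 = 0.7986 years.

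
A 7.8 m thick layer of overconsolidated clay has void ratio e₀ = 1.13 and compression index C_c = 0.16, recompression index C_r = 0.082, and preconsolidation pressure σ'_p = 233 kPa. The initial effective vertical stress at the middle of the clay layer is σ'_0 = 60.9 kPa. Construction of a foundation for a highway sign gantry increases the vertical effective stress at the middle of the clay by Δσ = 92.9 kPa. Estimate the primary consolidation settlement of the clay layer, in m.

Final effective stress: σ'_f = 60.9 + 92.9 = 153.8 kPa.
σ'_f = 153.8 ≤ σ'_p = 233 kPa, so the clay remains overconsolidated and only the recompression index applies:
S_c = C_r·H/(1+e₀)·log₁₀(σ'_f/σ'_0) = 0.082×7.8/2.13×log₁₀(153.8/60.9)
    = 0.30028 × 0.40234 = 0.1208 m

S_c ≈ 0.121 m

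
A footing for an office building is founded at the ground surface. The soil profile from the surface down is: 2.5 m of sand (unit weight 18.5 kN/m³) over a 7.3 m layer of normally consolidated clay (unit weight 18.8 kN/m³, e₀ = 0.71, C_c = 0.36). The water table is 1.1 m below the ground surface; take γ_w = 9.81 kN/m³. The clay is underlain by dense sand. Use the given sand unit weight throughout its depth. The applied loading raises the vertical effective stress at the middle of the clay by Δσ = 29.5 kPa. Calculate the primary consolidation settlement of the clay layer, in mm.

S_c ≈ 249 mm

Mid-depth of clay below the ground surface: z = 2.5 + 7.3/2 = 6.15 m.
Total vertical stress at mid-clay: σ_v = 18.5×2.5 + 18.8×3.65 = 114.87 kPa.
Pore pressure: u = 9.81×(6.15 − 1.1) = 49.541 kPa.
Initial effective stress: σ'_0 = σ_v − u = 114.87 − 49.541 = 65.329 kPa.
Final effective stress: σ'_f = σ'_0 + Δσ = 65.329 + 29.5 = 94.829 kPa.
Normally consolidated clay, so the full stress increment lies on the virgin compression line:
S_c = C_c·H/(1+e₀)·log₁₀(σ'_f/σ'_0) = 0.36×7.3/(1+0.71)×log₁₀(94.829/65.329)
    = 1.5368 × 0.16184 = 0.2487 m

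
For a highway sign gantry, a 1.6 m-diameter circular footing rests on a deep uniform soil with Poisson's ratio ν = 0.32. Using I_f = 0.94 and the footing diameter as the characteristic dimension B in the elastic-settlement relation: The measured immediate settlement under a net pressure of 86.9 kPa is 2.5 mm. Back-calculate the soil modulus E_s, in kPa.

E_s ≈ 46900 kPa

S_e = q·B·(1−ν²)/E_s · I_f  ⇒  E_s = q·B·(1−ν²)·I_f / S_e.
E_s = 86.9 × 1.6 × 0.8976 × 0.94 / 0.0025 = 46930 kPa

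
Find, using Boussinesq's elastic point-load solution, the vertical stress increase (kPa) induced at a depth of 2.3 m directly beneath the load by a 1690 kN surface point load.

Boussinesq vertical stress below a point load on an elastic half-space:
Δσ_z = 3P/(2πz²) · [1 + (r/z)²]^(−5/2)
r/z = 0/2.3 = 0; [1+(r/z)²]^(−5/2) = 1.
Δσ_z = 3×1690/(2π×2.3²) × 1 = 152.54 × 1 = 152.5 kPa

Δσ_z ≈ 153 kPa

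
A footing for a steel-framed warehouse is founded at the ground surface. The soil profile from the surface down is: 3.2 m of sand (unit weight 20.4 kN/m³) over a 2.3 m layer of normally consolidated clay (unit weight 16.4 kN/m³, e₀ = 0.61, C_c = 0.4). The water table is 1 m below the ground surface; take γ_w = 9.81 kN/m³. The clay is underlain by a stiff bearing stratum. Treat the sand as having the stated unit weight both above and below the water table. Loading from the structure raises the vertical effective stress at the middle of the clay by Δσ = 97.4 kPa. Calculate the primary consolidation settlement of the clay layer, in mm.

S_c ≈ 264 mm

Mid-depth of clay below the ground surface: z = 3.2 + 2.3/2 = 4.35 m.
Total vertical stress at mid-clay: σ_v = 20.4×3.2 + 16.4×1.15 = 84.14 kPa.
Pore pressure: u = 9.81×(4.35 − 1) = 32.864 kPa.
Initial effective stress: σ'_0 = σ_v − u = 84.14 − 32.864 = 51.276 kPa.
Final effective stress: σ'_f = σ'_0 + Δσ = 51.276 + 97.4 = 148.68 kPa.
Normally consolidated clay, so the full stress increment lies on the virgin compression line:
S_c = C_c·H/(1+e₀)·log₁₀(σ'_f/σ'_0) = 0.4×2.3/(1+0.61)×log₁₀(148.68/51.276)
    = 0.57143 × 0.46234 = 0.2642 m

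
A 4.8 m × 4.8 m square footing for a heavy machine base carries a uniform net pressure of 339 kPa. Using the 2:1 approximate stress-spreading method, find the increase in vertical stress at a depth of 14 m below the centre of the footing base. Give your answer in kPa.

Δσ_z ≈ 22.1 kPa

By the 2:1 method the load spreads at 1 horizontal : 2 vertical, so at depth z the loaded area has grown by z in each plan dimension:
Δσ = qBL/((B+z)(L+z)) = 339×4.8×4.8/((4.8+14)(4.8+14)) = 22.099 kPa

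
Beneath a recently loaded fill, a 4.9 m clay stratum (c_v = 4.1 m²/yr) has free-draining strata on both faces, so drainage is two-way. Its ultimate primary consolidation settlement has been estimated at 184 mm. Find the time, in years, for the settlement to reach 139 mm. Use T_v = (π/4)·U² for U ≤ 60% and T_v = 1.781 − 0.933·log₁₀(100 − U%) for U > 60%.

t ≈ 0.711 years

Drainage path length: H_d = H/2 = 2.45 m (double drainage).
U = S(t)/S_ult = 139/184 = 0.7554.
U > 60%: T_v = 1.781 − 0.933·log₁₀(100 − 75.543) = 0.48563.
t = T_v·H_d²/c_v = 0.48563×2.45²/4.1 = 0.711 years.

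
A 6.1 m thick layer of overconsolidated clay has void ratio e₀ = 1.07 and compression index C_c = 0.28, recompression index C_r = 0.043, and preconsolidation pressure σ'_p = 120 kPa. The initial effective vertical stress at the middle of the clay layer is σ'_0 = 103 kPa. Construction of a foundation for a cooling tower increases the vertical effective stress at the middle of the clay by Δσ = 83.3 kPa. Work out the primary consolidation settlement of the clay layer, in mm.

Final effective stress: σ'_f = 103 + 83.3 = 186.3 kPa.
σ'_f = 186.3 > σ'_p = 120 kPa, so the stress path crosses the preconsolidation pressure — recompression up to σ'_p, then virgin compression beyond:
S_c = H/(1+e₀)·[C_r·log₁₀(σ'_p/σ'_0) + C_c·log₁₀(σ'_f/σ'_p)]
    = 6.1/2.07 × [0.043×log₁₀(120/103) + 0.28×log₁₀(186.3/120)]
    = 2.9469 × [0.0028528 + 0.053489] = 0.166 m

S_c ≈ 166 mm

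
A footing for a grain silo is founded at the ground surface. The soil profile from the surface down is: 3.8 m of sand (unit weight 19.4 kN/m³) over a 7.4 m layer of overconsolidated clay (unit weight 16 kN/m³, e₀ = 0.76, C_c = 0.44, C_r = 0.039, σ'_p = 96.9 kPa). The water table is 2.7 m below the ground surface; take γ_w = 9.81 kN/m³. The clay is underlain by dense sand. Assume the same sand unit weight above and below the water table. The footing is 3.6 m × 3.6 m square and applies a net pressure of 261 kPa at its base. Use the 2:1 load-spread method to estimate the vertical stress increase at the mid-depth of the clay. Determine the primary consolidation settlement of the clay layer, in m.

S_c ≈ 0.134 m

Mid-depth of clay below the ground surface: z = 3.8 + 7.4/2 = 7.5 m.
Total vertical stress at mid-clay: σ_v = 19.4×3.8 + 16×3.7 = 132.92 kPa.
Pore pressure: u = 9.81×(7.5 − 2.7) = 47.088 kPa.
Initial effective stress: σ'_0 = σ_v − u = 132.92 − 47.088 = 85.832 kPa.
Stress increase at mid-clay by the 2:1 spreading method:
Δσ = qBL/((B+z)(L+z)) = 261×3.6×3.6/((3.6+7.5)(3.6+7.5)) = 27.454 kPa
Final effective stress: σ'_f = 85.832 + 27.454 = 113.29 kPa.
σ'_f = 113.29 > σ'_p = 96.9 kPa, so the stress path crosses the preconsolidation pressure — recompression up to σ'_p, then virgin compression beyond:
S_c = H/(1+e₀)·[C_r·log₁₀(σ'_p/σ'_0) + C_c·log₁₀(σ'_f/σ'_p)]
    = 7.4/1.76 × [0.039×log₁₀(96.9/85.832) + 0.44×log₁₀(113.29/96.9)]
    = 4.2045 × [0.0020543 + 0.029862] = 0.1342 m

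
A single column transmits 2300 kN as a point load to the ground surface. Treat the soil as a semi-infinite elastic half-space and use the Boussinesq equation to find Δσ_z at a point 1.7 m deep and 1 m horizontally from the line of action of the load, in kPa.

Δσ_z ≈ 181 kPa

Boussinesq vertical stress below a point load on an elastic half-space:
Δσ_z = 3P/(2πz²) · [1 + (r/z)²]^(−5/2)
r/z = 1/1.7 = 0.58824; [1+(r/z)²]^(−5/2) = 0.47574.
Δσ_z = 3×2300/(2π×1.7²) × 0.47574 = 379.99 × 0.47574 = 180.8 kPa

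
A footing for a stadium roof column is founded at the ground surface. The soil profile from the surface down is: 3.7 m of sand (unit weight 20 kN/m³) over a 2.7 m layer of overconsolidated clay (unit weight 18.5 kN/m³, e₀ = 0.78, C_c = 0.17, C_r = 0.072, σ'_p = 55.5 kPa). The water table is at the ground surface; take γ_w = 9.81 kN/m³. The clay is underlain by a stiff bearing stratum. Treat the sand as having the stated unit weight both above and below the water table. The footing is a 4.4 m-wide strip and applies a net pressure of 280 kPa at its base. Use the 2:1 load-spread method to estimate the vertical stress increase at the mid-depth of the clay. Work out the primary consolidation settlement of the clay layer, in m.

S_c ≈ 0.137 m

Mid-depth of clay below the ground surface: z = 3.7 + 2.7/2 = 5.05 m.
Total vertical stress at mid-clay: σ_v = 20×3.7 + 18.5×1.35 = 98.975 kPa.
Pore pressure: u = 9.81×(5.05 − 0) = 49.541 kPa.
Initial effective stress: σ'_0 = σ_v − u = 98.975 − 49.541 = 49.434 kPa.
Stress increase at mid-clay by the 2:1 spreading method:
Δσ = qB/(B+z) = 280×4.4/(4.4+5.05) = 130.37 kPa
Final effective stress: σ'_f = 49.434 + 130.37 = 179.8 kPa.
σ'_f = 179.8 > σ'_p = 55.5 kPa, so the stress path crosses the preconsolidation pressure — recompression up to σ'_p, then virgin compression beyond:
S_c = H/(1+e₀)·[C_r·log₁₀(σ'_p/σ'_0) + C_c·log₁₀(σ'_f/σ'_p)]
    = 2.7/1.78 × [0.072×log₁₀(55.5/49.434) + 0.17×log₁₀(179.8/55.5)]
    = 1.5169 × [0.0036192 + 0.086784] = 0.1371 m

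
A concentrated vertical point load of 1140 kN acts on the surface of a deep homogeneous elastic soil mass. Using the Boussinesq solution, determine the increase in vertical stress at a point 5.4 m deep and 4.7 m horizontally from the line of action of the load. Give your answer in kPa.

Δσ_z ≈ 4.56 kPa

Boussinesq vertical stress below a point load on an elastic half-space:
Δσ_z = 3P/(2πz²) · [1 + (r/z)²]^(−5/2)
r/z = 4.7/5.4 = 0.87037; [1+(r/z)²]^(−5/2) = 0.24419.
Δσ_z = 3×1140/(2π×5.4²) × 0.24419 = 18.666 × 0.24419 = 4.558 kPa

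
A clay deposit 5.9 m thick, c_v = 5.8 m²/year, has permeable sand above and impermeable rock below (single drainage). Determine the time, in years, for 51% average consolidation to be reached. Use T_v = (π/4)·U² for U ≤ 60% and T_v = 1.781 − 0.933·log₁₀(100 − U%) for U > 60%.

t ≈ 1.23 years

Drainage path length: H_d = H = 5.9 m (single drainage).
U ≤ 60%: T_v = (π/4)·U² = (π/4)×0.51² = 0.20428.
t = T_v·H_d²/c_v = 0.20428×5.9²/5.8 = 1.226 years.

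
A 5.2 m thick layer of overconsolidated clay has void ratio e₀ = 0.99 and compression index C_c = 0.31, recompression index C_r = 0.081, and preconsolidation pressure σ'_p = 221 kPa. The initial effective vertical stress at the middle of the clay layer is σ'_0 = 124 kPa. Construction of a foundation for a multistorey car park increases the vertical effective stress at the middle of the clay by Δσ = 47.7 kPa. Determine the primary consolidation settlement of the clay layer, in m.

S_c ≈ 0.0299 m

Final effective stress: σ'_f = 124 + 47.7 = 171.7 kPa.
σ'_f = 171.7 ≤ σ'_p = 221 kPa, so the clay remains overconsolidated and only the recompression index applies:
S_c = C_r·H/(1+e₀)·log₁₀(σ'_f/σ'_0) = 0.081×5.2/1.99×log₁₀(171.7/124)
    = 0.21166 × 0.14135 = 0.02992 m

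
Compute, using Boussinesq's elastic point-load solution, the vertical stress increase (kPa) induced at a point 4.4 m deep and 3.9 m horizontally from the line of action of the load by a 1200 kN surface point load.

Δσ_z ≈ 6.95 kPa

Boussinesq vertical stress below a point load on an elastic half-space:
Δσ_z = 3P/(2πz²) · [1 + (r/z)²]^(−5/2)
r/z = 3.9/4.4 = 0.88636; [1+(r/z)²]^(−5/2) = 0.2347.
Δσ_z = 3×1200/(2π×4.4²) × 0.2347 = 29.595 × 0.2347 = 6.946 kPa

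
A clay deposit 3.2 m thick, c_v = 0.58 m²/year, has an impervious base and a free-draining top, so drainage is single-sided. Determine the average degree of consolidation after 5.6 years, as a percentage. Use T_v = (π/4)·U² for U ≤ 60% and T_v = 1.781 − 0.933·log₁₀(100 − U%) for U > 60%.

U ≈ 62.9 %

Drainage path length: H_d = H = 3.2 m (single drainage).
T_v = c_v·t/H_d² = 0.58×5.6/3.2² = 0.31719.
T_v = 0.31719 corresponds to the U > 60% branch:
U = 1 − 10^((1.781 − T_v)/0.933)/100 = 0.6294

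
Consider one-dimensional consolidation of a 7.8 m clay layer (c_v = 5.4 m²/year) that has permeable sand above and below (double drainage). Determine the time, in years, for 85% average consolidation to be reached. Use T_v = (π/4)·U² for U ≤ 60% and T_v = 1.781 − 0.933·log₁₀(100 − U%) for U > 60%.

Drainage path length: H_d = H/2 = 3.9 m (double drainage).
U > 60%: T_v = 1.781 − 0.933·log₁₀(100 − 85) = 0.68371.
t = T_v·H_d²/c_v = 0.68371×3.9²/5.4 = 1.926 years.

t ≈ 1.93 years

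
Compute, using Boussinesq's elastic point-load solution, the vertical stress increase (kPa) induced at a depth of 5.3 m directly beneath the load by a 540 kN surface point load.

Boussinesq vertical stress below a point load on an elastic half-space:
Δσ_z = 3P/(2πz²) · [1 + (r/z)²]^(−5/2)
r/z = 0/5.3 = 0; [1+(r/z)²]^(−5/2) = 1.
Δσ_z = 3×540/(2π×5.3²) × 1 = 9.1787 × 1 = 9.179 kPa

Δσ_z ≈ 9.18 kPa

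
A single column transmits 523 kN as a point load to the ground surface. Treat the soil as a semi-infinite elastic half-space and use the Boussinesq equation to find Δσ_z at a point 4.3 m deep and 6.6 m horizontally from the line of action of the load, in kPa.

Boussinesq vertical stress below a point load on an elastic half-space:
Δσ_z = 3P/(2πz²) · [1 + (r/z)²]^(−5/2)
r/z = 6.6/4.3 = 1.5349; [1+(r/z)²]^(−5/2) = 0.048472.
Δσ_z = 3×523/(2π×4.3²) × 0.048472 = 13.505 × 0.048472 = 0.6546 kPa

Δσ_z ≈ 0.655 kPa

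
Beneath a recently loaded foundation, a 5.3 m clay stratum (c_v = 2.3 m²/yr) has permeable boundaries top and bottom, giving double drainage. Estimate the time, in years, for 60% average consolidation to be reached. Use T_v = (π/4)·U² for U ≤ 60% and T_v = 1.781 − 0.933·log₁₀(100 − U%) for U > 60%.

Drainage path length: H_d = H/2 = 2.65 m (double drainage).
U ≤ 60%: T_v = (π/4)·U² = (π/4)×0.6² = 0.28274.
t = T_v·H_d²/c_v = 0.28274×2.65²/2.3 = 0.8633 years.

t ≈ 0.863 years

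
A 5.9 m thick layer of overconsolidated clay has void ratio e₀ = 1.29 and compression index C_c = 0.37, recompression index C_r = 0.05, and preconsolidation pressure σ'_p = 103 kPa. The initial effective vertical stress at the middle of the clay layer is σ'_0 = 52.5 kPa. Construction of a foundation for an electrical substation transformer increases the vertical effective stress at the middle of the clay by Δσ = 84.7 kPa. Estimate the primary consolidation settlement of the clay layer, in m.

Final effective stress: σ'_f = 52.5 + 84.7 = 137.2 kPa.
σ'_f = 137.2 > σ'_p = 103 kPa, so the stress path crosses the preconsolidation pressure — recompression up to σ'_p, then virgin compression beyond:
S_c = H/(1+e₀)·[C_r·log₁₀(σ'_p/σ'_0) + C_c·log₁₀(σ'_f/σ'_p)]
    = 5.9/2.29 × [0.05×log₁₀(103/52.5) + 0.37×log₁₀(137.2/103)]
    = 2.5764 × [0.014634 + 0.046071] = 0.1564 m

S_c ≈ 0.156 m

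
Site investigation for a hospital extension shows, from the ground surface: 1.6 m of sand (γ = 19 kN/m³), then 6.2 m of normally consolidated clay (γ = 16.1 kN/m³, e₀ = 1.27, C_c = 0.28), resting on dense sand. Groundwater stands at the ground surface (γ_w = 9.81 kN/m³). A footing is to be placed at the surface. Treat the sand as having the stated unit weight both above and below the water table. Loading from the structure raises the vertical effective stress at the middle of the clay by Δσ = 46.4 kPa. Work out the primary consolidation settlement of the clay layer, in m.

Mid-depth of clay below the ground surface: z = 1.6 + 6.2/2 = 4.7 m.
Total vertical stress at mid-clay: σ_v = 19×1.6 + 16.1×3.1 = 80.31 kPa.
Pore pressure: u = 9.81×(4.7 − 0) = 46.107 kPa.
Initial effective stress: σ'_0 = σ_v − u = 80.31 − 46.107 = 34.203 kPa.
Final effective stress: σ'_f = σ'_0 + Δσ = 34.203 + 46.4 = 80.603 kPa.
Normally consolidated clay, so the full stress increment lies on the virgin compression line:
S_c = C_c·H/(1+e₀)·log₁₀(σ'_f/σ'_0) = 0.28×6.2/(1+1.27)×log₁₀(80.603/34.203)
    = 0.76476 × 0.37229 = 0.2847 m

S_c ≈ 0.285 m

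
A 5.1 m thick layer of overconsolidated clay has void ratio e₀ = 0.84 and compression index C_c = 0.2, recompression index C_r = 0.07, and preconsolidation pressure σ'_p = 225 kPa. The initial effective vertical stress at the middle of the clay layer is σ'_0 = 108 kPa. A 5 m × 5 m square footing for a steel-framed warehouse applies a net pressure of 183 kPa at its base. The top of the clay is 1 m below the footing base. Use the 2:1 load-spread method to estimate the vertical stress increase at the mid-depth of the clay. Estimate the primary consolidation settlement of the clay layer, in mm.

Mid-depth of clay below the footing base: z = 1 + 5.1/2 = 3.55 m.
Stress increase at mid-clay by the 2:1 spreading method:
Δσ = qBL/((B+z)(L+z)) = 183×5×5/((5+3.55)(5+3.55)) = 62.583 kPa
Final effective stress: σ'_f = 108 + 62.583 = 170.58 kPa.
σ'_f = 170.58 ≤ σ'_p = 225 kPa, so the clay remains overconsolidated and only the recompression index applies:
S_c = C_r·H/(1+e₀)·log₁₀(σ'_f/σ'_0) = 0.07×5.1/1.84×log₁₀(170.58/108)
    = 0.19402 × 0.1985 = 0.03851 m

S_c ≈ 38.5 mm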